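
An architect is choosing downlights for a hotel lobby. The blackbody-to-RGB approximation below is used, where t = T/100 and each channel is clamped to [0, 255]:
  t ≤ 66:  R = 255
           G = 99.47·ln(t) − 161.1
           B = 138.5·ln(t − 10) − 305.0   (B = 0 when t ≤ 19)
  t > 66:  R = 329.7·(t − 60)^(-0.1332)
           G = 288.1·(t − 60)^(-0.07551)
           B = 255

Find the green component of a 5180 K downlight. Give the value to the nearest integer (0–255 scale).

t = 5180/100 = 51.8; the t ≤ 66 branch applies.
G = 99.47·ln 51.8 − 161.1 = 99.47·3.9474 − 161.1 = 231.547.
Rounded: 232.

232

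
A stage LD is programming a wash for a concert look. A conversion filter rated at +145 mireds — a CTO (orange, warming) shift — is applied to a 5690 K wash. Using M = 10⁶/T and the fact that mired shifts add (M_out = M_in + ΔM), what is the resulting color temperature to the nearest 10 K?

3120 K

M_in = 10⁶/5690 = 175.75 mireds.
M_out = 175.75 + (+145) = 320.75 mireds.
T_out = 10⁶/320.75 = 3117.7 K → 3120 K.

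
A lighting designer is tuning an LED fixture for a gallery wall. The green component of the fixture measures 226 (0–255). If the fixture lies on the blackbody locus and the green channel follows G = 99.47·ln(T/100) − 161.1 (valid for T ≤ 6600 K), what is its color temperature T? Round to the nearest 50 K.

ln t = (226 + 161.1) / 99.47 = 3.8916.
t = e^3.8916 = 48.990.
T = 100·t = 4899 K → 4900 K to the nearest 50 K.

4900 K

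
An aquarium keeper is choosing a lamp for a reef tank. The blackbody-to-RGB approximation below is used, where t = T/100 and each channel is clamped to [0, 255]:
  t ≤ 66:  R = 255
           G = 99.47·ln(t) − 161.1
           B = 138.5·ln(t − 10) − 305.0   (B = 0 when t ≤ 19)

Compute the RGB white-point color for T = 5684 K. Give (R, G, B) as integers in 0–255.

(255, 241, 228)

t = 5684/100 = 56.84; the t ≤ 66 branch applies.
R = 255 by definition for t ≤ 66.
G = 99.47·ln 56.84 − 161.1 = 99.47·4.0402 − 161.1 = 240.783.
B = 138.5·ln(56.84 − 10) − 305.0 = 138.5·ln 46.84 − 305.0 = 138.5·3.8467 − 305.0 = 227.773.
Rounded: (255, 241, 228).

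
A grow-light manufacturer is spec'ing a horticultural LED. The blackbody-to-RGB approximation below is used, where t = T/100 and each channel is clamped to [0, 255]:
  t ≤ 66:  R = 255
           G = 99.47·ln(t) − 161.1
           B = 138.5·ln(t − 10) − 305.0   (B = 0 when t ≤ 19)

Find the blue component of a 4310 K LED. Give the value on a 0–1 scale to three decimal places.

0.705

t = 4310/100 = 43.1; the t ≤ 66 branch applies.
B = 138.5·ln(43.1 − 10) − 305.0 = 138.5·ln 33.1 − 305.0 = 138.5·3.4995 − 305.0 = 179.685.
On a 0–1 scale: 179.685/255 = 0.7046 → 0.705.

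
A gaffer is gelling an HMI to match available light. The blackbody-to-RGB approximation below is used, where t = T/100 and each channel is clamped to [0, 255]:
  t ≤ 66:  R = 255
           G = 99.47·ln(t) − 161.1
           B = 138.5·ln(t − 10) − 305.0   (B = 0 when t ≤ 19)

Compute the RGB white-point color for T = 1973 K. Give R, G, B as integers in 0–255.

R=255, G=136, B=10

t = 1973/100 = 19.73; the t ≤ 66 branch applies.
R = 255 by definition for t ≤ 66.
G = 99.47·ln 19.73 − 161.1 = 99.47·2.9821 − 161.1 = 135.533.
B = 138.5·ln(19.73 − 10) − 305.0 = 138.5·ln 9.73 − 305.0 = 138.5·2.2752 − 305.0 = 10.117.
Rounded: (255, 136, 10).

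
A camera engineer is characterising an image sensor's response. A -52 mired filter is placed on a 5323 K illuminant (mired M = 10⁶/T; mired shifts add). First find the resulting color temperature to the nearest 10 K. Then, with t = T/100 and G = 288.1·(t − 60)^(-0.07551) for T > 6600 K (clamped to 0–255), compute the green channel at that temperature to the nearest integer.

237

M_in = 10⁶/5323 = 187.86; M_out = 187.86 + (-52) = 135.86.
T_out = 10⁶/135.86 = 7360.3 K → 7360 K; t = 73.6.
G = 288.1·(73.6 − 60)^(-0.07551) = 288.1·13.6^(-0.07551) = 288.1·0.82112 = 236.565.
Rounded: 237.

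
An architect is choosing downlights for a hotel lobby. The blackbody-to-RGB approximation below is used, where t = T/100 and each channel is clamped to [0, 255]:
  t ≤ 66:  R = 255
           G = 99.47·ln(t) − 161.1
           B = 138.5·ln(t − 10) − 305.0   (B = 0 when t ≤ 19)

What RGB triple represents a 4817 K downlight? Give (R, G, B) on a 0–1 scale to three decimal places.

t = 4817/100 = 48.17; the t ≤ 66 branch applies.
R = 255 by definition for t ≤ 66.
G = 99.47·ln 48.17 − 161.1 = 99.47·3.8747 − 161.1 = 224.320.
B = 138.5·ln(48.17 − 10) − 305.0 = 138.5·ln 38.17 − 305.0 = 138.5·3.6420 − 305.0 = 199.424.
Dividing each by 255: (1.0000, 0.8797, 0.7821) → (1.000, 0.880, 0.782).

(1.000, 0.880, 0.782)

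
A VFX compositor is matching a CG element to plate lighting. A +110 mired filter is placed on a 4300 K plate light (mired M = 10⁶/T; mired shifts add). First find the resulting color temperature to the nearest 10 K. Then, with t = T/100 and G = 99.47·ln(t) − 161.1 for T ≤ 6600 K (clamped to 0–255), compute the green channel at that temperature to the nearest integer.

M_in = 10⁶/4300 = 232.56; M_out = 232.56 + (+110) = 342.56.
T_out = 10⁶/342.56 = 2919.2 K → 2920 K; t = 29.2.
G = 99.47·ln 29.2 − 161.1 = 99.47·3.3742 − 161.1 = 174.529.
Rounded: 175.

175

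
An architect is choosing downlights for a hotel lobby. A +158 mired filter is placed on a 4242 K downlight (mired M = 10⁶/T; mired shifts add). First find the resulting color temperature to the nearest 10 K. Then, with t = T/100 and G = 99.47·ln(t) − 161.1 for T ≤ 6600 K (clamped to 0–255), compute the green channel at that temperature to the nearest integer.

M_in = 10⁶/4242 = 235.74; M_out = 235.74 + (+158) = 393.74.
T_out = 10⁶/393.74 = 2539.8 K → 2540 K; t = 25.4.
G = 99.47·ln 25.4 − 161.1 = 99.47·3.2347 − 161.1 = 160.661.
Rounded: 161.

161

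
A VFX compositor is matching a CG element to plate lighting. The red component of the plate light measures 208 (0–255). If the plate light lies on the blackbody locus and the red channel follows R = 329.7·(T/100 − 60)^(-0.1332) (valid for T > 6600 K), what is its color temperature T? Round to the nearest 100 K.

9200 K

(t − 60)^(-0.1332) = 208/329.7 = 0.63088.
t − 60 = 0.63088^(1/-0.1332) = 0.63088^(-7.508) = 31.763, so t = 91.763.
T = 100·t = 9176 K → 9200 K to the nearest 100 K.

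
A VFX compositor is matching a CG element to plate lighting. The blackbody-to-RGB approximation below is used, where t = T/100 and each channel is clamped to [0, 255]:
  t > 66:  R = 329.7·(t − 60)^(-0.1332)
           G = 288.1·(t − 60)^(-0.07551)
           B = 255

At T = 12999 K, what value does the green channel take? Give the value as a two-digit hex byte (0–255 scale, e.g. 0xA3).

0xD1

t = 12999/100 = 129.99; the t > 66 branch applies.
G = 288.1·(129.99 − 60)^(-0.07551) = 288.1·69.99^(-0.07551) = 288.1·0.72557 = 209.038.
Rounded: 209; in hex, 0xD1.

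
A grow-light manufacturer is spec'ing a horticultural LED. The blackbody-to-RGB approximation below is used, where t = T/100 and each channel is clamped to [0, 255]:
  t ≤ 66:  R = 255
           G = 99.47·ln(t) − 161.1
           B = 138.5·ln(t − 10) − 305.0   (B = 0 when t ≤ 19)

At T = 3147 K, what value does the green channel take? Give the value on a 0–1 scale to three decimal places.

t = 3147/100 = 31.47; the t ≤ 66 branch applies.
G = 99.47·ln 31.47 − 161.1 = 99.47·3.4490 − 161.1 = 181.975.
On a 0–1 scale: 181.975/255 = 0.7136 → 0.714.

0.714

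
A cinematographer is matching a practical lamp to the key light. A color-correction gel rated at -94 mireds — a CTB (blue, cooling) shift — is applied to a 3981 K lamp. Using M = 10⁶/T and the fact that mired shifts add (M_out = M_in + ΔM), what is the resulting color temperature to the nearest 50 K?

M_in = 10⁶/3981 = 251.19 mireds.
M_out = 251.19 + (-94) = 157.19 mireds.
T_out = 10⁶/157.19 = 6361.6 K → 6350 K.

6350 K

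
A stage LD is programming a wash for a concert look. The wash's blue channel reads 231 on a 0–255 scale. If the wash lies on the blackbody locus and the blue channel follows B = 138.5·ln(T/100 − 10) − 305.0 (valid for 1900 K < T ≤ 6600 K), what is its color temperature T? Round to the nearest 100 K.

ln(t − 10) = (231 + 305.0) / 138.5 = 3.8700.
t − 10 = e^3.8700 = 47.944, so t = 57.944.
T = 100·t = 5794 K → 5800 K to the nearest 100 K.

5800 K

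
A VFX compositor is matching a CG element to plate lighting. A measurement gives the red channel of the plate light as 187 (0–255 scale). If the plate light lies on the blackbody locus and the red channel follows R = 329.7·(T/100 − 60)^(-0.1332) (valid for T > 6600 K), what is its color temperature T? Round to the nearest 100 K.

(t − 60)^(-0.1332) = 187/329.7 = 0.56718.
t − 60 = 0.56718^(1/-0.1332) = 0.56718^(-7.508) = 70.620, so t = 130.620.
T = 100·t = 13062 K → 13100 K to the nearest 100 K.

13100 K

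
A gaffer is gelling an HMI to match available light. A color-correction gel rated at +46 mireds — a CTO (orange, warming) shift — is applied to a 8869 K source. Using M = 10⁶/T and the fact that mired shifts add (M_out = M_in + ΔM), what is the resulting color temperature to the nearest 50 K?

6300 K

M_in = 10⁶/8869 = 112.75 mireds.
M_out = 112.75 + (+46) = 158.75 mireds.
T_out = 10⁶/158.75 = 6299.1 K → 6300 K.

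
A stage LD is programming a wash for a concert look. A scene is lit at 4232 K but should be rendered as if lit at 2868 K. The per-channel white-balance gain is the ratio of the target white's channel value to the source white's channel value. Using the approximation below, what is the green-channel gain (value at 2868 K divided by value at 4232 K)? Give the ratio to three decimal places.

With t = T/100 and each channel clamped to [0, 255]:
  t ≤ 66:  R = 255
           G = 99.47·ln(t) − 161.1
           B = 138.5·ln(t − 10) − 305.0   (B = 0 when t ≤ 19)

At 4232 K (t = 42.32):
  G = 99.47·ln 42.32 − 161.1 = 99.47·3.7453 − 161.1 = 211.441.
At 2868 K (t = 28.68):
  G = 99.47·ln 28.68 − 161.1 = 99.47·3.3562 − 161.1 = 172.741.
Gain = 172.741 / 211.441 = 0.8170 → 0.817.

0.817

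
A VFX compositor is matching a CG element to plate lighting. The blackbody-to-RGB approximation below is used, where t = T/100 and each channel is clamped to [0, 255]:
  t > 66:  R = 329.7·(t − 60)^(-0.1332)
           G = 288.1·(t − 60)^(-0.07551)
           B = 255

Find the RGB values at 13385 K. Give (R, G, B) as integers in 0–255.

(186, 208, 255)

t = 13385/100 = 133.85; the t > 66 branch applies.
R = 329.7·(133.85 − 60)^(-0.1332) = 329.7·73.85^(-0.1332) = 329.7·0.56381 = 185.889.
G = 288.1·(133.85 − 60)^(-0.07551) = 288.1·73.85^(-0.07551) = 288.1·0.72264 = 208.192.
B = 255 by definition for t > 66.
Rounded: (186, 208, 255).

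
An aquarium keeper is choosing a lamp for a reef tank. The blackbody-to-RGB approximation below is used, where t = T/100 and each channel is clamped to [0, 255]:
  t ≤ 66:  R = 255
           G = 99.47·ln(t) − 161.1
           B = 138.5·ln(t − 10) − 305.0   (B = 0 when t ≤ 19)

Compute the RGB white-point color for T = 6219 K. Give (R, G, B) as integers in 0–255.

(255, 250, 243)

t = 6219/100 = 62.19; the t ≤ 66 branch applies.
R = 255 by definition for t ≤ 66.
G = 99.47·ln 62.19 − 161.1 = 99.47·4.1302 − 161.1 = 249.730.
B = 138.5·ln(62.19 − 10) − 305.0 = 138.5·ln 52.19 − 305.0 = 138.5·3.9549 − 305.0 = 242.752.
Rounded: (255, 250, 243).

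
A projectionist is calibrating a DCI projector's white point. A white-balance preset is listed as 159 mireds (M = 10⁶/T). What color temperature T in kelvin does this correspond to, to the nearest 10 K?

T = 10⁶ / 159 = 6289.31 K → 6290 K.

6290 K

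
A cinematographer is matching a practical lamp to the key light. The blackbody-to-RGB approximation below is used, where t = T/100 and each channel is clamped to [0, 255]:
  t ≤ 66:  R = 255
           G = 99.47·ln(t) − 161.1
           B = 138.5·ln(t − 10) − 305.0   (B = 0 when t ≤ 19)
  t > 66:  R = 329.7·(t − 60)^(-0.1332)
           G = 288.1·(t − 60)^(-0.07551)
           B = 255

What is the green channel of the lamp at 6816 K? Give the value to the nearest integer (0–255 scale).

t = 6816/100 = 68.16; the t > 66 branch applies.
G = 288.1·(68.16 − 60)^(-0.07551) = 288.1·8.16^(-0.07551) = 288.1·0.85341 = 245.868.
Rounded: 246.

246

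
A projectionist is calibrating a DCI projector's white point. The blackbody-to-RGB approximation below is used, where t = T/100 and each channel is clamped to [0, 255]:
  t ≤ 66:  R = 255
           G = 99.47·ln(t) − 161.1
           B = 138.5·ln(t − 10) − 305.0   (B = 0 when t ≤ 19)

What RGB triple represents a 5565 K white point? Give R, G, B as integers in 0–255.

R=255, G=239, B=224

t = 5565/100 = 55.65; the t ≤ 66 branch applies.
R = 255 by definition for t ≤ 66.
G = 99.47·ln 55.65 − 161.1 = 99.47·4.0191 − 161.1 = 238.678.
B = 138.5·ln(55.65 − 10) − 305.0 = 138.5·ln 45.65 − 305.0 = 138.5·3.8210 − 305.0 = 224.209.
Rounded: (255, 239, 224).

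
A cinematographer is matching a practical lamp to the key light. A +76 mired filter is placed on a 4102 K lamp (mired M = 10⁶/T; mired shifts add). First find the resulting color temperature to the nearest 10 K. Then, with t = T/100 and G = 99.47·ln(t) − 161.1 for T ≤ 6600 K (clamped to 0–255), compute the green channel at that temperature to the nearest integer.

M_in = 10⁶/4102 = 243.78; M_out = 243.78 + (+76) = 319.78.
T_out = 10⁶/319.78 = 3127.1 K → 3130 K; t = 31.3.
G = 99.47·ln 31.3 − 161.1 = 99.47·3.4436 − 161.1 = 181.437.
Rounded: 181.

181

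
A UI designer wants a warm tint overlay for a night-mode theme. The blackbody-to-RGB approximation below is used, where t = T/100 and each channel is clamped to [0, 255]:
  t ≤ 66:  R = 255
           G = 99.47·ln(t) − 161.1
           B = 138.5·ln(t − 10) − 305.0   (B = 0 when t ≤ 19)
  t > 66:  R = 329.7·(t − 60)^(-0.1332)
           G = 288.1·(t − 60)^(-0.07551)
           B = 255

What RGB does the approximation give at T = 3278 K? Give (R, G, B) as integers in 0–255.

t = 3278/100 = 32.78; the t ≤ 66 branch applies.
R = 255 by definition for t ≤ 66.
G = 99.47·ln 32.78 − 161.1 = 99.47·3.4898 − 161.1 = 186.032.
B = 138.5·ln(32.78 − 10) − 305.0 = 138.5·ln 22.78 − 305.0 = 138.5·3.1259 − 305.0 = 127.935.
Rounded: (255, 186, 128).

(255, 186, 128)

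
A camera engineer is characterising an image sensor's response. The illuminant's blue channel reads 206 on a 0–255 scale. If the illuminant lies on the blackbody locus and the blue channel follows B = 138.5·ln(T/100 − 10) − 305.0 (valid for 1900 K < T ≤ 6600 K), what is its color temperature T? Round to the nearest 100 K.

ln(t − 10) = (206 + 305.0) / 138.5 = 3.6895.
t − 10 = e^3.6895 = 40.026, so t = 50.026.
T = 100·t = 5003 K → 5000 K to the nearest 100 K.

5000 K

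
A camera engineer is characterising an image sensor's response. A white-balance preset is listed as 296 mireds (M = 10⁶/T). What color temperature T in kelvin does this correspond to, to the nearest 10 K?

3380 K

T = 10⁶ / 296 = 3378.38 K → 3380 K.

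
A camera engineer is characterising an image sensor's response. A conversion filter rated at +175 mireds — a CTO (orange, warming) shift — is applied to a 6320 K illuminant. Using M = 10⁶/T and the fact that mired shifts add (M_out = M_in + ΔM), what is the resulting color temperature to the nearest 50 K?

3000 K

M_in = 10⁶/6320 = 158.23 mireds.
M_out = 158.23 + (+175) = 333.23 mireds.
T_out = 10⁶/333.23 = 3000.9 K → 3000 K.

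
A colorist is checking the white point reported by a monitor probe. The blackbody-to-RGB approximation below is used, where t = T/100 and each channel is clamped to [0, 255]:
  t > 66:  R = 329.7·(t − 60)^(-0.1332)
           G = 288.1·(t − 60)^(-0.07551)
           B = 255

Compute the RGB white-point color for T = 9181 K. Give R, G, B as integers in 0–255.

t = 9181/100 = 91.81; the t > 66 branch applies.
R = 329.7·(91.81 − 60)^(-0.1332) = 329.7·31.81^(-0.1332) = 329.7·0.63075 = 207.959.
G = 288.1·(91.81 − 60)^(-0.07551) = 288.1·31.81^(-0.07551) = 288.1·0.77009 = 221.863.
B = 255 by definition for t > 66.
Rounded: (208, 222, 255).

R=208, G=222, B=255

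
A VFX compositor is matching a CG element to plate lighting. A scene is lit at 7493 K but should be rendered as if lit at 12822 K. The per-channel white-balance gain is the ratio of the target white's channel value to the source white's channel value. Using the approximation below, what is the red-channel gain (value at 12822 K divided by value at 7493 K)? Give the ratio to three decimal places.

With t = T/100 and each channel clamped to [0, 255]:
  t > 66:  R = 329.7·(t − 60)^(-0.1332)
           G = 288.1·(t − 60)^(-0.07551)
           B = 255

0.817

At 7493 K (t = 74.93):
  R = 329.7·(74.93 − 60)^(-0.1332) = 329.7·14.93^(-0.1332) = 329.7·0.69761 = 230.003.
At 12822 K (t = 128.22):
  R = 329.7·(128.22 − 60)^(-0.1332) = 329.7·68.22^(-0.1332) = 329.7·0.56980 = 187.863.
Gain = 187.863 / 230.003 = 0.8168 → 0.817.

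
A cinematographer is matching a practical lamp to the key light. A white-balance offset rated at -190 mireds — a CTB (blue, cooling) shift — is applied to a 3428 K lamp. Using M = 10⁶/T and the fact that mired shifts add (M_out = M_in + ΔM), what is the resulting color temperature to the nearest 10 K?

M_in = 10⁶/3428 = 291.72 mireds.
M_out = 291.72 + (-190) = 101.72 mireds.
T_out = 10⁶/101.72 = 9831.4 K → 9830 K.

9830 K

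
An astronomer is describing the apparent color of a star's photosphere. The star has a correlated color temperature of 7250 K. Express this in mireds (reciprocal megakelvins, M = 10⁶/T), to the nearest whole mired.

138 mireds

M = 10⁶ / 7250 = 137.931 → 138 mireds.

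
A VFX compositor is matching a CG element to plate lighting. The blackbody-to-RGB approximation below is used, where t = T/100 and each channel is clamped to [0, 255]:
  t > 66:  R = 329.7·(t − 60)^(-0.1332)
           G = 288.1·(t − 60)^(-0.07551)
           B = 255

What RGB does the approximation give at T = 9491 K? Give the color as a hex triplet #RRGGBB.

t = 9491/100 = 94.91; the t > 66 branch applies.
R = 329.7·(94.91 − 60)^(-0.1332) = 329.7·34.91^(-0.1332) = 329.7·0.62299 = 205.399.
G = 288.1·(94.91 − 60)^(-0.07551) = 288.1·34.91^(-0.07551) = 288.1·0.76470 = 220.310.
B = 255 by definition for t > 66.
Rounded: (205, 220, 255).
In hex: #CDDCFF.

#CDDCFF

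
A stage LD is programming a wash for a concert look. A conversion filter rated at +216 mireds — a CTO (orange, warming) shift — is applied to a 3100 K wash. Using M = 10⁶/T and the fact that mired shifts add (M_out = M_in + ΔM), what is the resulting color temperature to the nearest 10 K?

1860 K

M_in = 10⁶/3100 = 322.58 mireds.
M_out = 322.58 + (+216) = 538.58 mireds.
T_out = 10⁶/538.58 = 1856.7 K → 1860 K.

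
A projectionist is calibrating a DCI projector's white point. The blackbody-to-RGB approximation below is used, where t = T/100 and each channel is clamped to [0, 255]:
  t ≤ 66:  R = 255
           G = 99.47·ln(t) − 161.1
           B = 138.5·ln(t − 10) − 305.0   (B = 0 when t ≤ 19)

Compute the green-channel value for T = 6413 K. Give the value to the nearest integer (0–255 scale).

t = 6413/100 = 64.13; the t ≤ 66 branch applies.
G = 99.47·ln 64.13 − 161.1 = 99.47·4.1609 − 161.1 = 252.786.
Rounded: 253.

253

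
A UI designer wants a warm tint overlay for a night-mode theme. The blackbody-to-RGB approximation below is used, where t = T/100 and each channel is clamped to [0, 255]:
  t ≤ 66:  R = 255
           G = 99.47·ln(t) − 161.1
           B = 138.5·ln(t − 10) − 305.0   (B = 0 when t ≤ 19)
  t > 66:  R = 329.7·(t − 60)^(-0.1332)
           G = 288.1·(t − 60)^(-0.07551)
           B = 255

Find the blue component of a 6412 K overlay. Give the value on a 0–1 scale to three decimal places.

t = 6412/100 = 64.12; the t ≤ 66 branch applies.
B = 138.5·ln(64.12 − 10) − 305.0 = 138.5·ln 54.12 − 305.0 = 138.5·3.9912 − 305.0 = 247.782.
On a 0–1 scale: 247.782/255 = 0.9717 → 0.972.

0.972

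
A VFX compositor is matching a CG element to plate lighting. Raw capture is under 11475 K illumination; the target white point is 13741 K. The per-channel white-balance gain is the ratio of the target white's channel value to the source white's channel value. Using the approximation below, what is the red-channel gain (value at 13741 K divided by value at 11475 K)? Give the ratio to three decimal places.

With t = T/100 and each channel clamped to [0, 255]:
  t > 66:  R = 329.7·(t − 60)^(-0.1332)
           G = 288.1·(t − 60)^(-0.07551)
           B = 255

0.955

At 11475 K (t = 114.75):
  R = 329.7·(114.75 − 60)^(-0.1332) = 329.7·54.75^(-0.1332) = 329.7·0.58674 = 193.449.
At 13741 K (t = 137.41):
  R = 329.7·(137.41 − 60)^(-0.1332) = 329.7·77.41^(-0.1332) = 329.7·0.56029 = 184.727.
Gain = 184.727 / 193.449 = 0.9549 → 0.955.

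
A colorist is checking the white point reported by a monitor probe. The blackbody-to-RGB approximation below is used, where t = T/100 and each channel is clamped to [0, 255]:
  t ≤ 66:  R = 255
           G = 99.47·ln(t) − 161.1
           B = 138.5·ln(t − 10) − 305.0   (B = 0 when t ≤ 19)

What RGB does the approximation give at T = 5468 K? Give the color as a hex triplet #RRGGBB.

t = 5468/100 = 54.68; the t ≤ 66 branch applies.
R = 255 by definition for t ≤ 66.
G = 99.47·ln 54.68 − 161.1 = 99.47·4.0015 − 161.1 = 236.929.
B = 138.5·ln(54.68 − 10) − 305.0 = 138.5·ln 44.68 − 305.0 = 138.5·3.7995 − 305.0 = 221.234.
Rounded: (255, 237, 221).
In hex: #FFEDDD.

#FFEDDD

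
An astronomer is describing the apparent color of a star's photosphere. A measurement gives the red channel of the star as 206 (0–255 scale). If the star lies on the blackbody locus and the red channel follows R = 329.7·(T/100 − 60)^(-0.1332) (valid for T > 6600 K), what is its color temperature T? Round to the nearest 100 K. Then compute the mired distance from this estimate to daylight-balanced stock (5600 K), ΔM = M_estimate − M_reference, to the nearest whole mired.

-72 mireds

(t − 60)^(-0.1332) = 206/329.7 = 0.62481.
t − 60 = 0.62481^(1/-0.1332) = 0.62481^(-7.508) = 34.152, so t = 94.152.
T = 100·t = 9415 K → 9400 K to the nearest 100 K.
M_estimate = 10⁶/9400 = 106.38; M_reference = 10⁶/5600 = 178.57.
ΔM = 106.38 − 178.57 = -72.19 → -72 mireds.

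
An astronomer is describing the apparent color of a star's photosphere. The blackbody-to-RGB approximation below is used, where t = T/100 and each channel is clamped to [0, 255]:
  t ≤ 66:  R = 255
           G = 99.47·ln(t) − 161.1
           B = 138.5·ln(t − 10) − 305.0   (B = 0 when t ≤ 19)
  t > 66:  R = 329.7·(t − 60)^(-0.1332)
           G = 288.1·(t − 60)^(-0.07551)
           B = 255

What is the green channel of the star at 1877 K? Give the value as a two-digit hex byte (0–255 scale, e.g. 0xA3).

0x83

t = 1877/100 = 18.77; the t ≤ 66 branch applies.
G = 99.47·ln 18.77 − 161.1 = 99.47·2.9323 − 161.1 = 130.572.
Rounded: 131; in hex, 0x83.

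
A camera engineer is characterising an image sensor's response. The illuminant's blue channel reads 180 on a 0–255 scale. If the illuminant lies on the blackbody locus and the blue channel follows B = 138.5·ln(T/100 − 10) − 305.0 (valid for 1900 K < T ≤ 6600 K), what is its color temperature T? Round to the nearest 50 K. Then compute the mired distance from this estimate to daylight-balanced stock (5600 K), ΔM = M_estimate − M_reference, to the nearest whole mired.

+54 mireds

ln(t − 10) = (180 + 305.0) / 138.5 = 3.5018.
t − 10 = e^3.5018 = 33.175, so t = 43.175.
T = 100·t = 4318 K → 4300 K to the nearest 50 K.
M_estimate = 10⁶/4300 = 232.56; M_reference = 10⁶/5600 = 178.57.
ΔM = 232.56 − 178.57 = 53.99 → +54 mireds.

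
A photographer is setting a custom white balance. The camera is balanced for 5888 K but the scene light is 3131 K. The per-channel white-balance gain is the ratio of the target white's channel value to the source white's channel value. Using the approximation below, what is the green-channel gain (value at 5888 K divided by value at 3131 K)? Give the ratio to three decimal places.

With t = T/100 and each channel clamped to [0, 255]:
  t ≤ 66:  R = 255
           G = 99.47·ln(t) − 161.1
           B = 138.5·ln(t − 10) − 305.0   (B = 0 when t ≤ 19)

1.346

At 3131 K (t = 31.31):
  G = 99.47·ln 31.31 − 161.1 = 99.47·3.4439 − 161.1 = 181.468.
At 5888 K (t = 58.88):
  G = 99.47·ln 58.88 − 161.1 = 99.47·4.0755 − 161.1 = 244.290.
Gain = 244.290 / 181.468 = 1.3462 → 1.346.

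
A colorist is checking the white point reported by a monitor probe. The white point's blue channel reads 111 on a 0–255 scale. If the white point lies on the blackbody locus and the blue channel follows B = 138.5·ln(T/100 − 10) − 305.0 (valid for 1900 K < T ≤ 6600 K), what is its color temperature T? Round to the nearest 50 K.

3000 K

ln(t − 10) = (111 + 305.0) / 138.5 = 3.0036.
t − 10 = e^3.0036 = 20.158, so t = 30.158.
T = 100·t = 3016 K → 3000 K to the nearest 50 K.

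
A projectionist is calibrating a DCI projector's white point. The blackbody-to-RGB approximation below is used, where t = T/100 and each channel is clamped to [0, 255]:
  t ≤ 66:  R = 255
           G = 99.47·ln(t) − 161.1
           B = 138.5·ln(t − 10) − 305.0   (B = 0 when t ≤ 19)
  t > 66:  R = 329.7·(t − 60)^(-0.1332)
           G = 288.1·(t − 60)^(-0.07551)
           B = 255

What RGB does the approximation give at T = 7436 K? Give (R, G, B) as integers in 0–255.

t = 7436/100 = 74.36; the t > 66 branch applies.
R = 329.7·(74.36 − 60)^(-0.1332) = 329.7·14.36^(-0.1332) = 329.7·0.70124 = 231.199.
G = 288.1·(74.36 − 60)^(-0.07551) = 288.1·14.36^(-0.07551) = 288.1·0.81776 = 235.595.
B = 255 by definition for t > 66.
Rounded: (231, 236, 255).

(231, 236, 255)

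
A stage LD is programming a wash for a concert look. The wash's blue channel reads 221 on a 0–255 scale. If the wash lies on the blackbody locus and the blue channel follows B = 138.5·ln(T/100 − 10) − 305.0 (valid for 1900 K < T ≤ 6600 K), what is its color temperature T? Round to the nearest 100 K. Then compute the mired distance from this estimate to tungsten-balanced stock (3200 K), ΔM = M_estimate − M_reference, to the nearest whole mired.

-131 mireds

ln(t − 10) = (221 + 305.0) / 138.5 = 3.7978.
t − 10 = e^3.7978 = 44.604, so t = 54.604.
T = 100·t = 5460 K → 5500 K to the nearest 100 K.
M_estimate = 10⁶/5500 = 181.82; M_reference = 10⁶/3200 = 312.50.
ΔM = 181.82 − 312.50 = -130.68 → -131 mireds.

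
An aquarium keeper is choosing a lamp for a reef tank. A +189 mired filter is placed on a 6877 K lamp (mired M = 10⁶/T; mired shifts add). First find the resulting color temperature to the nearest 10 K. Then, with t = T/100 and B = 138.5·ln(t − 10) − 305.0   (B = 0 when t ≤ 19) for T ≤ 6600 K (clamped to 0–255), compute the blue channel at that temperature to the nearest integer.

M_in = 10⁶/6877 = 145.41; M_out = 145.41 + (+189) = 334.41.
T_out = 10⁶/334.41 = 2990.3 K → 2990 K; t = 29.9.
B = 138.5·ln(29.9 − 10) − 305.0 = 138.5·ln 19.9 − 305.0 = 138.5·2.9907 − 305.0 = 109.215.
Rounded: 109.

109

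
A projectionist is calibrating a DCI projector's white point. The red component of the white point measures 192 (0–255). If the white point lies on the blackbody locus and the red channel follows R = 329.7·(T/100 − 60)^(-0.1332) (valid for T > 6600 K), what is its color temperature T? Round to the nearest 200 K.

11800 K

(t − 60)^(-0.1332) = 192/329.7 = 0.58235.
t − 60 = 0.58235^(1/-0.1332) = 0.58235^(-7.508) = 57.929, so t = 117.929.
T = 100·t = 11793 K → 11800 K to the nearest 200 K.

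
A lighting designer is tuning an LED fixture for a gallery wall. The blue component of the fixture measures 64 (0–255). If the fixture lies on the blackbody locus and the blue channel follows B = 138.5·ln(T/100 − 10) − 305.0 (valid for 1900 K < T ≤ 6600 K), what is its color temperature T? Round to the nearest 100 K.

2400 K

ln(t − 10) = (64 + 305.0) / 138.5 = 2.6643.
t − 10 = e^2.6643 = 14.357, so t = 24.357.
T = 100·t = 2436 K → 2400 K to the nearest 100 K.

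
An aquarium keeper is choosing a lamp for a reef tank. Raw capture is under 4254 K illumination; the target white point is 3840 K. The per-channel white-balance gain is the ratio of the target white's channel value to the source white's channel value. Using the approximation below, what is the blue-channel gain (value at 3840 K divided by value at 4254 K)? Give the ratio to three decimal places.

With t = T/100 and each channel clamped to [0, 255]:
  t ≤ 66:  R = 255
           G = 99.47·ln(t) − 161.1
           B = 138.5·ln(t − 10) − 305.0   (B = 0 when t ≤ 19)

At 4254 K (t = 42.54):
  B = 138.5·ln(42.54 − 10) − 305.0 = 138.5·ln 32.54 − 305.0 = 138.5·3.4825 − 305.0 = 177.322.
At 3840 K (t = 38.4):
  B = 138.5·ln(38.4 − 10) − 305.0 = 138.5·ln 28.4 − 305.0 = 138.5·3.3464 − 305.0 = 158.475.
Gain = 158.475 / 177.322 = 0.8937 → 0.894.

0.894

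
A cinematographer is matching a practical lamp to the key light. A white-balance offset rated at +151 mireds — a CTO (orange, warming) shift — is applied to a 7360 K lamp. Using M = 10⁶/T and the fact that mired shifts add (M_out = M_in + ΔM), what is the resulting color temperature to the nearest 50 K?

3500 K

M_in = 10⁶/7360 = 135.87 mireds.
M_out = 135.87 + (+151) = 286.87 mireds.
T_out = 10⁶/286.87 = 3485.9 K → 3500 K.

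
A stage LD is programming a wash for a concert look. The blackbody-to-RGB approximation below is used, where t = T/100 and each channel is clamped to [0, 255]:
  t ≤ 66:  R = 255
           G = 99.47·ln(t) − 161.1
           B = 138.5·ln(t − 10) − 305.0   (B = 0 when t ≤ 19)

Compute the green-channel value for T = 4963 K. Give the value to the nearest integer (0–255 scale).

227

t = 4963/100 = 49.63; the t ≤ 66 branch applies.
G = 99.47·ln 49.63 − 161.1 = 99.47·3.9046 − 161.1 = 227.290.
Rounded: 227.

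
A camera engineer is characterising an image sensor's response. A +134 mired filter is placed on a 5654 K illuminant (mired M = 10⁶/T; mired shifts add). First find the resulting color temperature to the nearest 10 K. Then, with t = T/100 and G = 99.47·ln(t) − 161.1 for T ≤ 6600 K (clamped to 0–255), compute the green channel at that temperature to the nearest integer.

M_in = 10⁶/5654 = 176.87; M_out = 176.87 + (+134) = 310.87.
T_out = 10⁶/310.87 = 3216.8 K → 3220 K; t = 32.2.
G = 99.47·ln 32.2 − 161.1 = 99.47·3.4720 − 161.1 = 184.257.
Rounded: 184.

184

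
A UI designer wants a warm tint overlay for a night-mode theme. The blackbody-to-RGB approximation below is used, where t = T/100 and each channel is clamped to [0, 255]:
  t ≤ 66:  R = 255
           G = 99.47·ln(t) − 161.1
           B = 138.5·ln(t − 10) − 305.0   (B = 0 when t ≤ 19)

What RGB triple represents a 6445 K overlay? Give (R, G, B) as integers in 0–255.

t = 6445/100 = 64.45; the t ≤ 66 branch applies.
R = 255 by definition for t ≤ 66.
G = 99.47·ln 64.45 − 161.1 = 99.47·4.1659 − 161.1 = 253.281.
B = 138.5·ln(64.45 − 10) − 305.0 = 138.5·ln 54.45 − 305.0 = 138.5·3.9973 − 305.0 = 248.624.
Rounded: (255, 253, 249).

(255, 253, 249)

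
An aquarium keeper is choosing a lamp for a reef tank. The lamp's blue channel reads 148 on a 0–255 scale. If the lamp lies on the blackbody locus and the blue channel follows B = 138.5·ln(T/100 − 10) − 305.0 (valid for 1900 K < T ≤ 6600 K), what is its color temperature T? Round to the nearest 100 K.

ln(t − 10) = (148 + 305.0) / 138.5 = 3.2708.
t − 10 = e^3.2708 = 26.331, so t = 36.331.
T = 100·t = 3633 K → 3600 K to the nearest 100 K.

3600 K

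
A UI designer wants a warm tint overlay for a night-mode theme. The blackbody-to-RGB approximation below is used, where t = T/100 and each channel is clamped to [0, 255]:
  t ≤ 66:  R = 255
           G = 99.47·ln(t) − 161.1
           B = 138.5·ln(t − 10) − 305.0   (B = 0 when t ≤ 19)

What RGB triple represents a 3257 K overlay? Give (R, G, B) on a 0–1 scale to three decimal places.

(1.000, 0.727, 0.497)

t = 3257/100 = 32.57; the t ≤ 66 branch applies.
R = 255 by definition for t ≤ 66.
G = 99.47·ln 32.57 − 161.1 = 99.47·3.4834 − 161.1 = 185.393.
B = 138.5·ln(32.57 − 10) − 305.0 = 138.5·ln 22.57 − 305.0 = 138.5·3.1166 − 305.0 = 126.652.
Dividing each by 255: (1.0000, 0.7270, 0.4967) → (1.000, 0.727, 0.497).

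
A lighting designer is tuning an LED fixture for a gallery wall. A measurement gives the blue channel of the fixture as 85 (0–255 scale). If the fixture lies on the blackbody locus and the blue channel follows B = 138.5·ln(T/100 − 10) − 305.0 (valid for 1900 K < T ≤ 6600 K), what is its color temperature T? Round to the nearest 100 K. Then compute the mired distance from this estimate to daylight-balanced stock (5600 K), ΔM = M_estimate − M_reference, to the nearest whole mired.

+192 mireds

ln(t − 10) = (85 + 305.0) / 138.5 = 2.8159.
t − 10 = e^2.8159 = 16.708, so t = 26.708.
T = 100·t = 2671 K → 2700 K to the nearest 100 K.
M_estimate = 10⁶/2700 = 370.37; M_reference = 10⁶/5600 = 178.57.
ΔM = 370.37 − 178.57 = 191.80 → +192 mireds.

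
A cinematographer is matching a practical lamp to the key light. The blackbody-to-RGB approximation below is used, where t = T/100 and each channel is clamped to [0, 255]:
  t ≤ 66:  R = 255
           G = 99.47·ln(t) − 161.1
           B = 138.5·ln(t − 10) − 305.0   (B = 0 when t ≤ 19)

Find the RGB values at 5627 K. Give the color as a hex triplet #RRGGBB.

#FFF0E2

t = 5627/100 = 56.27; the t ≤ 66 branch applies.
R = 255 by definition for t ≤ 66.
G = 99.47·ln 56.27 − 161.1 = 99.47·4.0302 − 161.1 = 239.780.
B = 138.5·ln(56.27 − 10) − 305.0 = 138.5·ln 46.27 − 305.0 = 138.5·3.8345 − 305.0 = 226.077.
Rounded: (255, 240, 226).
In hex: #FFF0E2.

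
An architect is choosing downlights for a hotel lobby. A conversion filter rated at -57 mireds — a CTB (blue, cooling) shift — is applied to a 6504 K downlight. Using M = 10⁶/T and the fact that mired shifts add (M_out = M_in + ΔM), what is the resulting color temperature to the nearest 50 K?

M_in = 10⁶/6504 = 153.75 mireds.
M_out = 153.75 + (-57) = 96.75 mireds.
T_out = 10⁶/96.75 = 10335.8 K → 10350 K.

10350 K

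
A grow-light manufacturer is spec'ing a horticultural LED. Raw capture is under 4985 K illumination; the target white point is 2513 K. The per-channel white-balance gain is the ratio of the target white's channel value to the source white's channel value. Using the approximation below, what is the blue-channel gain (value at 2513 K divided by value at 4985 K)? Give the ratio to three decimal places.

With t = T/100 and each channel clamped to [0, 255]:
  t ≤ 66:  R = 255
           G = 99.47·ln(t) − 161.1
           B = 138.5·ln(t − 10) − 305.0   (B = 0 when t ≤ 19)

At 4985 K (t = 49.85):
  B = 138.5·ln(49.85 − 10) − 305.0 = 138.5·ln 39.85 − 305.0 = 138.5·3.6851 − 305.0 = 205.389.
At 2513 K (t = 25.13):
  B = 138.5·ln(25.13 − 10) − 305.0 = 138.5·ln 15.13 − 305.0 = 138.5·2.7167 − 305.0 = 71.260.
Gain = 71.260 / 205.389 = 0.3470 → 0.347.

0.347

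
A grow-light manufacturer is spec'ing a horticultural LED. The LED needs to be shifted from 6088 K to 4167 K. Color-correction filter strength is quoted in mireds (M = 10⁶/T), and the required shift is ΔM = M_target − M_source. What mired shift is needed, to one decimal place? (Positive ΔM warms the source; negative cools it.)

+75.7 mireds

M_source = 10⁶/6088 = 164.258; M_target = 10⁶/4167 = 239.981.
ΔM = 239.981 − 164.258 = 75.723 → +75.7 mireds, a warming shift.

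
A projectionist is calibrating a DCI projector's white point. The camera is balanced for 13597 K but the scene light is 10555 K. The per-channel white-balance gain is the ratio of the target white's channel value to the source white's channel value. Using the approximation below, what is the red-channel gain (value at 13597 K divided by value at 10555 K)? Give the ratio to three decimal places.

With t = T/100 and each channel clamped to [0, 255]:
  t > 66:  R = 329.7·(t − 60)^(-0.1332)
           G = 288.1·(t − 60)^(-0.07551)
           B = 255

At 10555 K (t = 105.55):
  R = 329.7·(105.55 − 60)^(-0.1332) = 329.7·45.55^(-0.1332) = 329.7·0.60130 = 198.248.
At 13597 K (t = 135.97):
  R = 329.7·(135.97 − 60)^(-0.1332) = 329.7·75.97^(-0.1332) = 329.7·0.56169 = 185.190.
Gain = 185.190 / 198.248 = 0.9341 → 0.934.

0.934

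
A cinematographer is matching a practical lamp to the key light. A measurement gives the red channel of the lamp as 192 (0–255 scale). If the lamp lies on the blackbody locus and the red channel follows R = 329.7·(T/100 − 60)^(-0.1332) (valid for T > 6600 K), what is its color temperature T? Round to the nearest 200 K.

11800 K

(t − 60)^(-0.1332) = 192/329.7 = 0.58235.
t − 60 = 0.58235^(1/-0.1332) = 0.58235^(-7.508) = 57.929, so t = 117.929.
T = 100·t = 11793 K → 11800 K to the nearest 200 K.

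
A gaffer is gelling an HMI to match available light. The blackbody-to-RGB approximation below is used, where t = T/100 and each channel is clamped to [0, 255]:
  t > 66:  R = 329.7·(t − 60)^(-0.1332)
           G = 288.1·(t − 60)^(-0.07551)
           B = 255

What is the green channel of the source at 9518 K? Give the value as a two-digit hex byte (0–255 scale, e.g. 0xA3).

0xDC

t = 9518/100 = 95.18; the t > 66 branch applies.
G = 288.1·(95.18 − 60)^(-0.07551) = 288.1·35.18^(-0.07551) = 288.1·0.76426 = 220.182.
Rounded: 220; in hex, 0xDC.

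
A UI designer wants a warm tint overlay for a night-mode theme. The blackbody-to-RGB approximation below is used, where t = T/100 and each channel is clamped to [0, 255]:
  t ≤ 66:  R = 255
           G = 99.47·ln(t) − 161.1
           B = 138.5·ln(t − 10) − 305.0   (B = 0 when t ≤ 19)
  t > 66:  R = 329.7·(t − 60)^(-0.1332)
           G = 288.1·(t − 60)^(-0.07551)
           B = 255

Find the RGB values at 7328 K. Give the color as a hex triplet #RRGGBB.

#EAEDFF

t = 7328/100 = 73.28; the t > 66 branch applies.
R = 329.7·(73.28 − 60)^(-0.1332) = 329.7·13.28^(-0.1332) = 329.7·0.70858 = 233.619.
G = 288.1·(73.28 − 60)^(-0.07551) = 288.1·13.28^(-0.07551) = 288.1·0.82260 = 236.990.
B = 255 by definition for t > 66.
Rounded: (234, 237, 255).
In hex: #EAEDFF.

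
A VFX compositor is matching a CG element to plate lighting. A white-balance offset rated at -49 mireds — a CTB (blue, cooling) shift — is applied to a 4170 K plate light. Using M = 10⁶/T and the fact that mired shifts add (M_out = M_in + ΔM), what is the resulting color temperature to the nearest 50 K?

M_in = 10⁶/4170 = 239.81 mireds.
M_out = 239.81 + (-49) = 190.81 mireds.
T_out = 10⁶/190.81 = 5240.9 K → 5250 K.

5250 K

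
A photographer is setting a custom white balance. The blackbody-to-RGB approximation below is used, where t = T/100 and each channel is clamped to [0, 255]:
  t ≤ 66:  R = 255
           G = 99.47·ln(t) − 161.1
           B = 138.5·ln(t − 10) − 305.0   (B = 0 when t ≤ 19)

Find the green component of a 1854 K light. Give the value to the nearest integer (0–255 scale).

129

t = 1854/100 = 18.54; the t ≤ 66 branch applies.
G = 99.47·ln 18.54 − 161.1 = 99.47·2.9199 − 161.1 = 129.345.
Rounded: 129.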